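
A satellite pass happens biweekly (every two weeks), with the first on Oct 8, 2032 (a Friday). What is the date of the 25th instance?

Sep 9, 2033

The 25th occurrence is 24 intervals after the first: 24 × 14 = 336 days after Oct 8, 2032.
Oct has 31 days — 23 days to the end of Oct leaves 313.
Nov has 30 days (283 left).
Dec has 31 days (252 left).
Jan has 31 days (221 left).
Feb has 28 days (193 left).
Mar has 31 days (162 left).
Apr has 30 days (132 left).
May has 31 days (101 left).
Jun has 30 days (71 left).
Jul has 31 days (40 left).
Aug has 31 days (9 left).
9 days into Sep → Sep 9, 2033.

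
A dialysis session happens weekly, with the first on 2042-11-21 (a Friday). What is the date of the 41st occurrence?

The 41st occurrence is 40 intervals after the first: 40 × 7 = 280 days after 2042-11-21.
November has 30 days — 9 days to the end of November leaves 271.
December has 31 days (240 left).
January has 31 days (209 left).
February has 28 days (181 left).
March has 31 days (150 left).
April has 30 days (120 left).
May has 31 days (89 left).
June has 30 days (59 left).
July has 31 days (28 left).
28 days into August → 2043-08-28.

2043-08-28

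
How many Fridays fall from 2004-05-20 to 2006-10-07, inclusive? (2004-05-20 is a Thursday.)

125

2004-05-20 is a Thursday; the first Friday on or after it is 2004-05-21 (1 day later).
From 2004-05-21 to 2006-10-07: 224 + 365 + 280 = 869 days (rest of 2004, 2005, to 2006-10-07 in 2006).
869 ÷ 7 = 124 full weeks with remainder 1, so 124 more Fridays after the first → 125.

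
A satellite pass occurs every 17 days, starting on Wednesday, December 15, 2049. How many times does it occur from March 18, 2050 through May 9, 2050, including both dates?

3

Occurrences land 17·i days after December 15, 2049 for i = 0, 1, 2, …
March 18, 2050 is 93 days after the start; 93 ÷ 17 = 5 remainder 8; since the remainder is 8, round up to i = 6. First occurrence in the window: #7 on March 27, 2050 (6×17 = 102 days in).
May 9, 2050 is 145 days after the start; 145 ÷ 17 = 8 remainder 9. Last occurrence in the window: #9 on April 30, 2050.
Occurrences #7 through #9: 3 in total.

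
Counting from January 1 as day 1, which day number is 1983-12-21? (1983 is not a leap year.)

Days in months before December: 31 + 28 + 31 + 30 + 31 + 30 + 31 + 31 + 30 + 31 + 30 = 334.
Plus 21 days into December → day 355.

355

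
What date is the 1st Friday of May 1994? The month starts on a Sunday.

May 1994 begins on a Sunday, so the first Friday is May 6 (5 days later).

May 6, 1994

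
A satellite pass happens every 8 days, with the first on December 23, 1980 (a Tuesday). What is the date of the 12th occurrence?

The 12th occurrence is 11 intervals after the first: 11 × 8 = 88 days after December 23, 1980.
December has 31 days — 8 days to the end of December leaves 80.
January has 31 days (49 left).
February has 28 days (21 left).
21 days into March → March 21, 1981.

March 21, 1981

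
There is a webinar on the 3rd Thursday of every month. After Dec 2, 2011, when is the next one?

Dec 15, 2011

Dec 2011 starts on a Thursday; its first Thursday is the 1st, so the 3rd Thursday is the 15th — Dec 15, 2011.
Dec 15, 2011 is after Dec 2, 2011, so that is the next one.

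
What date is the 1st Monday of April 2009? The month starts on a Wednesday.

April 6, 2009

April 2009 begins on a Wednesday, so the first Monday is April 6 (5 days later).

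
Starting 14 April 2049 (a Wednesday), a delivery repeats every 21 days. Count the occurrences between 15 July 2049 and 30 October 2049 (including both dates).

5

Occurrences land 21·i days after 14 April 2049 for i = 0, 1, 2, …
15 July 2049 is 92 days after the start; 92 ÷ 21 = 4 remainder 8; since the remainder is 8, round up to i = 5. First occurrence in the window: #6 on 28 July 2049 (5×21 = 105 days in).
30 October 2049 is 199 days after the start; 199 ÷ 21 = 9 remainder 10. Last occurrence in the window: #10 on 20 October 2049.
Occurrences #6 through #10: 5 in total.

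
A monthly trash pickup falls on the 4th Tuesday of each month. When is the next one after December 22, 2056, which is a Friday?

December 26, 2056

December 2056 starts on a Friday; its first Tuesday is the 5th, so the 4th Tuesday is the 26th — December 26, 2056.
December 26, 2056 is after December 22, 2056, so that is the next one.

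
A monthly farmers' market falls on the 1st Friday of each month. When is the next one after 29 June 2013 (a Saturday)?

June 2013 starts on a Saturday, so its 1st Friday is 7 June 2013 (6 days in).
That is not after 29 June 2013, so look at July 2013.
July 2013 starts on a Monday, so its 1st Friday is 5 July 2013 (4 days in).

5 July 2013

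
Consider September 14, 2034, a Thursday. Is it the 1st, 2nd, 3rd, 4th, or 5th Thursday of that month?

Day 14 falls in week ⌈14/7⌉ of the month.
Days 1–7 hold the 1st Thursday, 8–14 the 2nd, 15–21 the 3rd, 22–28 the 4th, 29–31 the 5th.
14 is in the range for the 2nd.

2nd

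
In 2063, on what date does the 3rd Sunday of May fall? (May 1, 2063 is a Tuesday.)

May 2063 begins on a Tuesday, so the first Sunday is May 6 (5 days later).
The 3rd Sunday is 2 weeks later: 6 + 14 = 20.

20 May 2063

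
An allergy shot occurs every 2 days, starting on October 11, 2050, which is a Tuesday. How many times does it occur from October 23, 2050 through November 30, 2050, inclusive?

Occurrences land 2·i days after October 11, 2050 for i = 0, 1, 2, …
October 23, 2050 is 12 days after the start; 12 ÷ 2 = 6 remainder 0. First occurrence in the window: #7 on October 23, 2050 (6×2 = 12 days in).
November 30, 2050 is 50 days after the start; 50 ÷ 2 = 25 remainder 0. Last occurrence in the window: #26 on November 30, 2050.
Occurrences #7 through #26: 20 in total.

20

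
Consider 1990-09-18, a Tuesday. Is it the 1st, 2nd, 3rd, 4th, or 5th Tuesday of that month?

Day 18 falls in week ⌈18/7⌉ of the month.
Days 1–7 hold the 1st Tuesday, 8–14 the 2nd, 15–21 the 3rd, 22–28 the 4th, 29–31 the 5th.
18 is in the range for the 3rd.

3rd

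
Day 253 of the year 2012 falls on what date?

Jan has 31 days (253 − 31 = 222 remain).
Feb has 29 days (222 − 29 = 193 remain).
Mar has 31 days (193 − 31 = 162 remain).
Apr has 30 days (162 − 30 = 132 remain).
May has 31 days (132 − 31 = 101 remain).
Jun has 30 days (101 − 30 = 71 remain).
Jul has 31 days (71 − 31 = 40 remain).
Aug has 31 days (40 − 31 = 9 remain).
9 into Sep → Sep 9.

Sep 9, 2012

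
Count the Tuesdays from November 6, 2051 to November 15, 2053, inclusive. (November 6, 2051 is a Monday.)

106

November 6, 2051 is a Monday; the first Tuesday on or after it is November 7, 2051 (1 day later).
From November 7, 2051 to November 15, 2053: 54 + 366 + 319 = 739 days (rest of 2051, 2052, to November 15, 2053 in 2053).
739 ÷ 7 = 105 full weeks with remainder 4, so 105 more Tuesdays after the first → 106.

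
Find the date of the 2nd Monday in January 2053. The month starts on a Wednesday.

January 13, 2053

January 2053 begins on a Wednesday, so the first Monday is January 6 (5 days later).
The 2nd Monday is 1 weeks later: 6 + 7 = 13.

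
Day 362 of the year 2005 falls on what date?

Jan has 31 days (362 − 31 = 331 remain).
Feb has 28 days (331 − 28 = 303 remain).
Mar has 31 days (303 − 31 = 272 remain).
Apr has 30 days (272 − 30 = 242 remain).
May has 31 days (242 − 31 = 211 remain).
Jun has 30 days (211 − 30 = 181 remain).
Jul has 31 days (181 − 31 = 150 remain).
Aug has 31 days (150 − 31 = 119 remain).
Sep has 30 days (119 − 30 = 89 remain).
Oct has 31 days (89 − 31 = 58 remain).
Nov has 30 days (58 − 30 = 28 remain).
28 into Dec → Dec 28.

Dec 28, 2005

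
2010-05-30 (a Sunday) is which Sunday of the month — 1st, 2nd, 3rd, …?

Day 30 falls in week ⌈30/7⌉ of the month.
Days 1–7 hold the 1st Sunday, 8–14 the 2nd, 15–21 the 3rd, 22–28 the 4th, 29–31 the 5th.
30 is in the range for the 5th.

5th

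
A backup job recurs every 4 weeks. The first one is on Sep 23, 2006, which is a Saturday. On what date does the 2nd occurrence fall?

The 2nd occurrence is 1 interval after the first: 1 × 28 = 28 days after Sep 23, 2006.
Sep has 30 days — 7 days to the end of Sep leaves 21.
21 days into Oct → Oct 21, 2006.

Oct 21, 2006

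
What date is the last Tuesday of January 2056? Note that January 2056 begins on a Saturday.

January 2056 begins on a Saturday, so the first Tuesday is January 4 (3 days later).
January 2056 has 31 days. Adding weeks: 4, 11, 18, 25 — the last one ≤ 31 is the 25th.

2056-01-25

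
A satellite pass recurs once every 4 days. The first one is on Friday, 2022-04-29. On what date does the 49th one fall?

2022-11-07

The 49th occurrence is 48 intervals after the first: 48 × 4 = 192 days after 2022-04-29.
April has 30 days — 1 day to the end of April leaves 191.
May has 31 days (160 left).
June has 30 days (130 left).
July has 31 days (99 left).
August has 31 days (68 left).
September has 30 days (38 left).
October has 31 days (7 left).
7 days into November → 2022-11-07.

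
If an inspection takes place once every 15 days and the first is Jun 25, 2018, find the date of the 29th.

Aug 19, 2019

The 29th occurrence is 28 intervals after the first: 28 × 15 = 420 days after Jun 25, 2018.
Jun has 30 days — 5 days to the end of Jun leaves 415.
From end of Jun to end of 2018 is 184 days (231 left).
Jan has 31 days (200 left).
Feb has 28 days (172 left).
Mar has 31 days (141 left).
Apr has 30 days (111 left).
May has 31 days (80 left).
Jun has 30 days (50 left).
Jul has 31 days (19 left).
19 days into Aug → Aug 19, 2019.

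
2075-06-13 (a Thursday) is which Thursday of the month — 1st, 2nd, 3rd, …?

2nd

Day 13 falls in week ⌈13/7⌉ of the month.
Days 1–7 hold the 1st Thursday, 8–14 the 2nd, 15–21 the 3rd, 22–28 the 4th, 29–31 the 5th.
13 is in the range for the 2nd.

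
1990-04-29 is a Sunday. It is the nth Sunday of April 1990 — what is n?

Day 29 falls in week ⌈29/7⌉ of the month.
Days 1–7 hold the 1st Sunday, 8–14 the 2nd, 15–21 the 3rd, 22–28 the 4th, 29–31 the 5th.
29 is in the range for the 5th.

5th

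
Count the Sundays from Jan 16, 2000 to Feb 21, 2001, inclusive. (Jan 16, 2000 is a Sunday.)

58

Jan 16, 2000 is a Sunday; the first Sunday on or after it is Jan 16, 2000.
From Jan 16, 2000 to Feb 21, 2001: 350 + 52 = 402 days (rest of 2000, to Feb 21, 2001 in 2001).
402 ÷ 7 = 57 full weeks with remainder 3, so 57 more Sundays after the first → 58.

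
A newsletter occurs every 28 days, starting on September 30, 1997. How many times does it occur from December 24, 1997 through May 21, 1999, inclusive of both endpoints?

18

Occurrences land 28·i days after September 30, 1997 for i = 0, 1, 2, …
December 24, 1997 is 85 days after the start; 85 ÷ 28 = 3 remainder 1; since the remainder is 1, round up to i = 4. First occurrence in the window: #5 on January 20, 1998 (4×28 = 112 days in).
May 21, 1999 is 598 days after the start; 598 ÷ 28 = 21 remainder 10. Last occurrence in the window: #22 on May 11, 1999.
Occurrences #5 through #22: 18 in total.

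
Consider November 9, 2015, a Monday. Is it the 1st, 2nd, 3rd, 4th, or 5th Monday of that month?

2nd

Day 9 falls in week ⌈9/7⌉ of the month.
Days 1–7 hold the 1st Monday, 8–14 the 2nd, 15–21 the 3rd, 22–28 the 4th, 29–31 the 5th.
9 is in the range for the 2nd.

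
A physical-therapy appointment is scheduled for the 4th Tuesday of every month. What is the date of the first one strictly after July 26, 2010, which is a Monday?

July 2010 starts on a Thursday; its first Tuesday is the 6th, so the 4th Tuesday is the 27th — July 27, 2010.
July 27, 2010 is after July 26, 2010, so that is the next one.

July 27, 2010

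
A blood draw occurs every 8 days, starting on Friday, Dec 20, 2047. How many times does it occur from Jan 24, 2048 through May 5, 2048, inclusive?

Occurrences land 8·i days after Dec 20, 2047 for i = 0, 1, 2, …
Jan 24, 2048 is 35 days after the start; 35 ÷ 8 = 4 remainder 3; since the remainder is 3, round up to i = 5. First occurrence in the window: #6 on Jan 29, 2048 (5×8 = 40 days in).
May 5, 2048 is 137 days after the start; 137 ÷ 8 = 17 remainder 1. Last occurrence in the window: #18 on May 4, 2048.
Occurrences #6 through #18: 13 in total.

13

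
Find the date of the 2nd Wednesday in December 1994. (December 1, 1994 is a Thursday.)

December 1994 begins on a Thursday, so the first Wednesday is December 7 (6 days later).
The 2nd Wednesday is 1 weeks later: 7 + 7 = 14.

1994-12-14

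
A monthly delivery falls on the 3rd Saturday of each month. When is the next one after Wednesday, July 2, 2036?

July 19, 2036

July 2036 starts on a Tuesday; its first Saturday is the 5th, so the 3rd Saturday is the 19th — July 19, 2036.
July 19, 2036 is after July 2, 2036, so that is the next one.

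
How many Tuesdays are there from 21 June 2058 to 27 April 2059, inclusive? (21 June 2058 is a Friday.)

21 June 2058 is a Friday; the first Tuesday on or after it is 25 June 2058 (4 days later).
From 25 June 2058 to 27 April 2059: 5 + 31 + 31 + 30 + 31 + 30 + 31 + 31 + 28 + 31 + 27 = 306 days (rest of June, July, August, September, October, November, December, January, February, March, April).
306 ÷ 7 = 43 full weeks with remainder 5, so 43 more Tuesdays after the first → 44.

44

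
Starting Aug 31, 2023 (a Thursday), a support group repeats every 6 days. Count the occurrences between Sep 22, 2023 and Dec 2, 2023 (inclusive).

Occurrences land 6·i days after Aug 31, 2023 for i = 0, 1, 2, …
Sep 22, 2023 is 22 days after the start; 22 ÷ 6 = 3 remainder 4; since the remainder is 4, round up to i = 4. First occurrence in the window: #5 on Sep 24, 2023 (4×6 = 24 days in).
Dec 2, 2023 is 93 days after the start; 93 ÷ 6 = 15 remainder 3. Last occurrence in the window: #16 on Nov 29, 2023.
Occurrences #5 through #16: 12 in total.

12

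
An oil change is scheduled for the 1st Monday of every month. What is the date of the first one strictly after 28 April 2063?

7 May 2063

April 2063 starts on a Sunday, so its 1st Monday is 2 April 2063 (1 day in).
That is not after 28 April 2063, so look at May 2063.
May 2063 starts on a Tuesday, so its 1st Monday is 7 May 2063 (6 days in).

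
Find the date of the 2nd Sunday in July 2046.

8 July 2046

The first Sunday of July 2046 is July 1.
The 2nd Sunday is 1 weeks later: 1 + 7 = 8.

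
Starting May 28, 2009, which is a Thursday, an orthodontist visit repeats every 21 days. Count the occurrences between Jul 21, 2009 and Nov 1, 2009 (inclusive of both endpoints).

Occurrences land 21·i days after May 28, 2009 for i = 0, 1, 2, …
Jul 21, 2009 is 54 days after the start; 54 ÷ 21 = 2 remainder 12; since the remainder is 12, round up to i = 3. First occurrence in the window: #4 on Jul 30, 2009 (3×21 = 63 days in).
Nov 1, 2009 is 157 days after the start; 157 ÷ 21 = 7 remainder 10. Last occurrence in the window: #8 on Oct 22, 2009.
Occurrences #4 through #8: 5 in total.

5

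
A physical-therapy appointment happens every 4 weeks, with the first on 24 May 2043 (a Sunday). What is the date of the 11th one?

28 February 2044

The 11th occurrence is 10 intervals after the first: 10 × 28 = 280 days after 24 May 2043.
May has 31 days — 7 days to the end of May leaves 273.
June has 30 days (243 left).
July has 31 days (212 left).
August has 31 days (181 left).
September has 30 days (151 left).
October has 31 days (120 left).
November has 30 days (90 left).
December has 31 days (59 left).
January has 31 days (28 left).
28 days into February → 28 February 2044.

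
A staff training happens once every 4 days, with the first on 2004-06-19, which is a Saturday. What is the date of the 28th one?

The 28th occurrence is 27 intervals after the first: 27 × 4 = 108 days after 2004-06-19.
June has 30 days — 11 days to the end of June leaves 97.
July has 31 days (66 left).
August has 31 days (35 left).
September has 30 days (5 left).
5 days into October → 2004-10-05.

2004-10-05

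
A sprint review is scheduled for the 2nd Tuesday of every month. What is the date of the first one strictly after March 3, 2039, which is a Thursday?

March 2039 starts on a Tuesday; its first Tuesday is the 1st, so the 2nd Tuesday is the 8th — March 8, 2039.
March 8, 2039 is after March 3, 2039, so that is the next one.

March 8, 2039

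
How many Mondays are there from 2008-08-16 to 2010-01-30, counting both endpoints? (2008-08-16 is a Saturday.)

76

2008-08-16 is a Saturday; the first Monday on or after it is 2008-08-18 (2 days later).
From 2008-08-18 to 2010-01-30: 135 + 365 + 30 = 530 days (rest of 2008, 2009, to 2010-01-30 in 2010).
530 ÷ 7 = 75 full weeks with remainder 5, so 75 more Mondays after the first → 76.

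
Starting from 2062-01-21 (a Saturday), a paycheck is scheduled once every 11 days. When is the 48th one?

The 48th occurrence is 47 intervals after the first: 47 × 11 = 517 days after 2062-01-21.
January has 31 days — 10 days to the end of January leaves 507.
From end of January to end of 2062 is 334 days (173 left).
January has 31 days (142 left).
February has 28 days (114 left).
March has 31 days (83 left).
April has 30 days (53 left).
May has 31 days (22 left).
22 days into June → 2063-06-22.

2063-06-22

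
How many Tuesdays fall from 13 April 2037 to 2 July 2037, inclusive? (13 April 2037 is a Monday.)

13 April 2037 is a Monday; the first Tuesday on or after it is 14 April 2037 (1 day later).
From 14 April 2037 to 2 July 2037: 16 + 31 + 30 + 2 = 79 days (rest of April, May, June, July).
79 ÷ 7 = 11 full weeks with remainder 2, so 11 more Tuesdays after the first → 12.

12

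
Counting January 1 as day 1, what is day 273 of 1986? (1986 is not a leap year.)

Sep 30, 1986

Jan has 31 days (273 − 31 = 242 remain).
Feb has 28 days (242 − 28 = 214 remain).
Mar has 31 days (214 − 31 = 183 remain).
Apr has 30 days (183 − 30 = 153 remain).
May has 31 days (153 − 31 = 122 remain).
Jun has 30 days (122 − 30 = 92 remain).
Jul has 31 days (92 − 31 = 61 remain).
Aug has 31 days (61 − 31 = 30 remain).
30 into Sep → Sep 30.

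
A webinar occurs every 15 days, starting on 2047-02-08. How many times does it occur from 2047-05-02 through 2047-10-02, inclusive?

10

Occurrences land 15·i days after 2047-02-08 for i = 0, 1, 2, …
2047-05-02 is 83 days after the start; 83 ÷ 15 = 5 remainder 8; since the remainder is 8, round up to i = 6. First occurrence in the window: #7 on 2047-05-09 (6×15 = 90 days in).
2047-10-02 is 236 days after the start; 236 ÷ 15 = 15 remainder 11. Last occurrence in the window: #16 on 2047-09-21.
Occurrences #7 through #16: 10 in total.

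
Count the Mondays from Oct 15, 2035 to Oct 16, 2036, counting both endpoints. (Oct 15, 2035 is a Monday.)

Oct 15, 2035 is a Monday; the first Monday on or after it is Oct 15, 2035.
From Oct 15, 2035 to Oct 16, 2036: 77 + 290 = 367 days (rest of 2035, to Oct 16, 2036 in 2036).
367 ÷ 7 = 52 full weeks with remainder 3, so 52 more Mondays after the first → 53.

53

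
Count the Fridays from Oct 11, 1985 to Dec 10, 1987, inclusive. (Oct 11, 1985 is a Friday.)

Oct 11, 1985 is a Friday; the first Friday on or after it is Oct 11, 1985.
From Oct 11, 1985 to Dec 10, 1987: 81 + 365 + 344 = 790 days (rest of 1985, 1986, to Dec 10, 1987 in 1987).
790 ÷ 7 = 112 full weeks with remainder 6, so 112 more Fridays after the first → 113.

113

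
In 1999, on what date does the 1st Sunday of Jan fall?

Jan 3, 1999

Jan 1999 begins on a Friday, so the first Sunday is Jan 3 (2 days later).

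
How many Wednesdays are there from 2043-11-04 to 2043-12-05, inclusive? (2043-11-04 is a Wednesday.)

2043-11-04 is a Wednesday; the first Wednesday on or after it is 2043-11-04.
From 2043-11-04 to 2043-12-05: 26 + 5 = 31 days (rest of November, December).
31 ÷ 7 = 4 full weeks with remainder 3, so 4 more Wednesdays after the first → 5.

5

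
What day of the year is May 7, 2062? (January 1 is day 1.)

127

Days in months before May: 31 + 28 + 31 + 30 = 120.
Plus 7 days into May → day 127.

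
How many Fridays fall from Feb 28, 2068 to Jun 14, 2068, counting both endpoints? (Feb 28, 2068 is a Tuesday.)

Feb 28, 2068 is a Tuesday; the first Friday on or after it is Mar 2, 2068 (3 days later).
From Mar 2, 2068 to Jun 14, 2068: 29 + 30 + 31 + 14 = 104 days (rest of Mar, Apr, May, Jun).
104 ÷ 7 = 14 full weeks with remainder 6, so 14 more Fridays after the first → 15.

15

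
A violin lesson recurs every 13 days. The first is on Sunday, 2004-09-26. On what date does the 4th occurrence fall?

2004-11-04

The 4th occurrence is 3 intervals after the first: 3 × 13 = 39 days after 2004-09-26.
September has 30 days — 4 days to the end of September leaves 35.
October has 31 days (4 left).
4 days into November → 2004-11-04.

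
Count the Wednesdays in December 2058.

4

1 December 2058 is a Sunday; the first Wednesday on or after it is 4 December 2058 (3 days later).
From 4 December 2058 to 31 December 2058 is 31 − 4 = 27 days.
27 ÷ 7 = 3 full weeks with remainder 6, so 3 more Wednesdays after the first → 4.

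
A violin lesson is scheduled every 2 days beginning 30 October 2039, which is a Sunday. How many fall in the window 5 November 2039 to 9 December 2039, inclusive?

Occurrences land 2·i days after 30 October 2039 for i = 0, 1, 2, …
5 November 2039 is 6 days after the start; 6 ÷ 2 = 3 remainder 0. First occurrence in the window: #4 on 5 November 2039 (3×2 = 6 days in).
9 December 2039 is 40 days after the start; 40 ÷ 2 = 20 remainder 0. Last occurrence in the window: #21 on 9 December 2039.
Occurrences #4 through #21: 18 in total.

18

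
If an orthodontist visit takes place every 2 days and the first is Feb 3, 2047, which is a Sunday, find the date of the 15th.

Mar 3, 2047

The 15th occurrence is 14 intervals after the first: 14 × 2 = 28 days after Feb 3, 2047.
Feb has 28 days — 25 days to the end of Feb leaves 3.
3 days into Mar → Mar 3, 2047.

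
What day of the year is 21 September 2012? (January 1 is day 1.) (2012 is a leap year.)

Days in months before September: 31 + 29 + 31 + 30 + 31 + 30 + 31 + 31 = 244.
Plus 21 days into September → day 265.

265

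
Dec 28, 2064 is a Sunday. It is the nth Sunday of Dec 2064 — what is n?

Day 28 falls in week ⌈28/7⌉ of the month.
Days 1–7 hold the 1st Sunday, 8–14 the 2nd, 15–21 the 3rd, 22–28 the 4th, 29–31 the 5th.
28 is in the range for the 4th.

4th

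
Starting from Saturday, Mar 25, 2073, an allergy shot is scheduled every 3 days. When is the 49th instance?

The 49th occurrence is 48 intervals after the first: 48 × 3 = 144 days after Mar 25, 2073.
Mar has 31 days — 6 days to the end of Mar leaves 138.
Apr has 30 days (108 left).
May has 31 days (77 left).
Jun has 30 days (47 left).
Jul has 31 days (16 left).
16 days into Aug → Aug 16, 2073.

Aug 16, 2073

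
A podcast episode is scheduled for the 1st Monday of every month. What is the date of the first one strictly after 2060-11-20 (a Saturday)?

2060-12-06

November 2060 starts on a Monday, so its 1st Monday is 2060-11-01.
That is not after 2060-11-20, so look at December 2060.
December 2060 starts on a Wednesday, so its 1st Monday is 2060-12-06 (5 days in).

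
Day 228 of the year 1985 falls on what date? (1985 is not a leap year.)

16 August 1985

January has 31 days (228 − 31 = 197 remain).
February has 28 days (197 − 28 = 169 remain).
March has 31 days (169 − 31 = 138 remain).
April has 30 days (138 − 30 = 108 remain).
May has 31 days (108 − 31 = 77 remain).
June has 30 days (77 − 30 = 47 remain).
July has 31 days (47 − 31 = 16 remain).
16 into August → August 16.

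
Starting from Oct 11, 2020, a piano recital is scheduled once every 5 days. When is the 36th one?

The 36th occurrence is 35 intervals after the first: 35 × 5 = 175 days after Oct 11, 2020.
Oct has 31 days — 20 days to the end of Oct leaves 155.
Nov has 30 days (125 left).
Dec has 31 days (94 left).
Jan has 31 days (63 left).
Feb has 28 days (35 left).
Mar has 31 days (4 left).
4 days into Apr → Apr 4, 2021.

Apr 4, 2021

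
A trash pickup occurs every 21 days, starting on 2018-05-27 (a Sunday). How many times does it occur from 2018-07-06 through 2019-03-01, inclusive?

Occurrences land 21·i days after 2018-05-27 for i = 0, 1, 2, …
2018-07-06 is 40 days after the start; 40 ÷ 21 = 1 remainder 19; since the remainder is 19, round up to i = 2. First occurrence in the window: #3 on 2018-07-08 (2×21 = 42 days in).
2019-03-01 is 278 days after the start; 278 ÷ 21 = 13 remainder 5. Last occurrence in the window: #14 on 2019-02-24.
Occurrences #3 through #14: 12 in total.

12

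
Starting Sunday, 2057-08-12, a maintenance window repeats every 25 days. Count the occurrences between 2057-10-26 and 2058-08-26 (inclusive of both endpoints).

Occurrences land 25·i days after 2057-08-12 for i = 0, 1, 2, …
2057-10-26 is 75 days after the start; 75 ÷ 25 = 3 remainder 0. First occurrence in the window: #4 on 2057-10-26 (3×25 = 75 days in).
2058-08-26 is 379 days after the start; 379 ÷ 25 = 15 remainder 4. Last occurrence in the window: #16 on 2058-08-22.
Occurrences #4 through #16: 13 in total.

13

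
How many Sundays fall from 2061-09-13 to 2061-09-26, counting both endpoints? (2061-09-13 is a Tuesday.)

2061-09-13 is a Tuesday; the first Sunday on or after it is 2061-09-18 (5 days later).
From 2061-09-18 to 2061-09-26 is 26 − 18 = 8 days.
8 ÷ 7 = 1 full weeks with remainder 1, so 1 more Sundays after the first → 2.

2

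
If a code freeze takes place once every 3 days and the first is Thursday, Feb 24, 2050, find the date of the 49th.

The 49th occurrence is 48 intervals after the first: 48 × 3 = 144 days after Feb 24, 2050.
Feb has 28 days — 4 days to the end of Feb leaves 140.
Mar has 31 days (109 left).
Apr has 30 days (79 left).
May has 31 days (48 left).
Jun has 30 days (18 left).
18 days into Jul → Jul 18, 2050.

Jul 18, 2050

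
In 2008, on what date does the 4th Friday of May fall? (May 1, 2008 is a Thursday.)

May 23, 2008

May 2008 begins on a Thursday, so the first Friday is May 2 (1 day later).
The 4th Friday is 3 weeks later: 2 + 21 = 23.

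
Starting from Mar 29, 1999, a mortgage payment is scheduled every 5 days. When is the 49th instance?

Nov 24, 1999

The 49th occurrence is 48 intervals after the first: 48 × 5 = 240 days after Mar 29, 1999.
Mar has 31 days — 2 days to the end of Mar leaves 238.
Apr has 30 days (208 left).
May has 31 days (177 left).
Jun has 30 days (147 left).
Jul has 31 days (116 left).
Aug has 31 days (85 left).
Sep has 30 days (55 left).
Oct has 31 days (24 left).
24 days into Nov → Nov 24, 1999.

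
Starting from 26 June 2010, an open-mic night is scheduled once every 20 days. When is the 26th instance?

8 November 2011

The 26th occurrence is 25 intervals after the first: 25 × 20 = 500 days after 26 June 2010.
June has 30 days — 4 days to the end of June leaves 496.
From end of June to end of 2010 is 184 days (312 left).
January has 31 days (281 left).
February has 28 days (253 left).
March has 31 days (222 left).
April has 30 days (192 left).
May has 31 days (161 left).
June has 30 days (131 left).
July has 31 days (100 left).
August has 31 days (69 left).
September has 30 days (39 left).
October has 31 days (8 left).
8 days into November → 8 November 2011.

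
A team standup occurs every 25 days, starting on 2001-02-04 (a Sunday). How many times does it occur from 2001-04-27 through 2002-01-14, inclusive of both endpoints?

Occurrences land 25·i days after 2001-02-04 for i = 0, 1, 2, …
2001-04-27 is 82 days after the start; 82 ÷ 25 = 3 remainder 7; since the remainder is 7, round up to i = 4. First occurrence in the window: #5 on 2001-05-15 (4×25 = 100 days in).
2002-01-14 is 344 days after the start; 344 ÷ 25 = 13 remainder 19. Last occurrence in the window: #14 on 2001-12-26.
Occurrences #5 through #14: 10 in total.

10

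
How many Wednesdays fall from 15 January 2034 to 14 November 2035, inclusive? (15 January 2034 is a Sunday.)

96

15 January 2034 is a Sunday; the first Wednesday on or after it is 18 January 2034 (3 days later).
From 18 January 2034 to 14 November 2035: 347 + 318 = 665 days (rest of 2034, to 14 November 2035 in 2035).
665 ÷ 7 = 95 full weeks with remainder 0, so 95 more Wednesdays after the first → 96.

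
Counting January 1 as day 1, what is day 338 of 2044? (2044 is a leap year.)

Dec 3, 2044

Jan has 31 days (338 − 31 = 307 remain).
Feb has 29 days (307 − 29 = 278 remain).
Mar has 31 days (278 − 31 = 247 remain).
Apr has 30 days (247 − 30 = 217 remain).
May has 31 days (217 − 31 = 186 remain).
Jun has 30 days (186 − 30 = 156 remain).
Jul has 31 days (156 − 31 = 125 remain).
Aug has 31 days (125 − 31 = 94 remain).
Sep has 30 days (94 − 30 = 64 remain).
Oct has 31 days (64 − 31 = 33 remain).
Nov has 30 days (33 − 30 = 3 remain).
3 into Dec → Dec 3.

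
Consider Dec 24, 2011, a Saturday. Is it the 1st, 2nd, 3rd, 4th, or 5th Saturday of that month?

4th

Day 24 falls in week ⌈24/7⌉ of the month.
Days 1–7 hold the 1st Saturday, 8–14 the 2nd, 15–21 the 3rd, 22–28 the 4th, 29–31 the 5th.
24 is in the range for the 4th.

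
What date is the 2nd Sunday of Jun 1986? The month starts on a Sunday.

Jun 8, 1986

Jun 1986 begins on a Sunday, so the first Sunday is Jun 1.
The 2nd Sunday is 1 weeks later: 1 + 7 = 8.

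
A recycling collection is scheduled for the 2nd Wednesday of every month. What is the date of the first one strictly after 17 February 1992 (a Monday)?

11 March 1992

February 1992 starts on a Saturday; its first Wednesday is the 5th, so the 2nd Wednesday is the 12th — 12 February 1992.
That is not after 17 February 1992, so look at March 1992.
March 1992 starts on a Sunday; its first Wednesday is the 4th, so the 2nd Wednesday is the 11th — 11 March 1992.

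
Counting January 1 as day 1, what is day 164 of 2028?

January has 31 days (164 − 31 = 133 remain).
February has 29 days (133 − 29 = 104 remain).
March has 31 days (104 − 31 = 73 remain).
April has 30 days (73 − 30 = 43 remain).
May has 31 days (43 − 31 = 12 remain).
12 into June → June 12.

June 12, 2028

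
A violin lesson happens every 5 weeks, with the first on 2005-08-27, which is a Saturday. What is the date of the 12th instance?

The 12th occurrence is 11 intervals after the first: 11 × 35 = 385 days after 2005-08-27.
August has 31 days — 4 days to the end of August leaves 381.
September has 30 days (351 left).
October has 31 days (320 left).
November has 30 days (290 left).
December has 31 days (259 left).
January has 31 days (228 left).
February has 28 days (200 left).
March has 31 days (169 left).
April has 30 days (139 left).
May has 31 days (108 left).
June has 30 days (78 left).
July has 31 days (47 left).
August has 31 days (16 left).
16 days into September → 2006-09-16.

2006-09-16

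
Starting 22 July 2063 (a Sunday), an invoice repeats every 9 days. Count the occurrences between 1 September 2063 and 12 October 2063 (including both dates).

Occurrences land 9·i days after 22 July 2063 for i = 0, 1, 2, …
1 September 2063 is 41 days after the start; 41 ÷ 9 = 4 remainder 5; since the remainder is 5, round up to i = 5. First occurrence in the window: #6 on 5 September 2063 (5×9 = 45 days in).
12 October 2063 is 82 days after the start; 82 ÷ 9 = 9 remainder 1. Last occurrence in the window: #10 on 11 October 2063.
Occurrences #6 through #10: 5 in total.

5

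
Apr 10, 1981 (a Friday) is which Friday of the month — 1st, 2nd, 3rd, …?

Day 10 falls in week ⌈10/7⌉ of the month.
Days 1–7 hold the 1st Friday, 8–14 the 2nd, 15–21 the 3rd, 22–28 the 4th, 29–31 the 5th.
10 is in the range for the 2nd.

2nd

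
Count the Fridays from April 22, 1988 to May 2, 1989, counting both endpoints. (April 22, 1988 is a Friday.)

April 22, 1988 is a Friday; the first Friday on or after it is April 22, 1988.
From April 22, 1988 to May 2, 1989: 253 + 122 = 375 days (rest of 1988, to May 2, 1989 in 1989).
375 ÷ 7 = 53 full weeks with remainder 4, so 53 more Fridays after the first → 54.

54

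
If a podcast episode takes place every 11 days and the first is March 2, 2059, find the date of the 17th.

The 17th occurrence is 16 intervals after the first: 16 × 11 = 176 days after March 2, 2059.
March has 31 days — 29 days to the end of March leaves 147.
April has 30 days (117 left).
May has 31 days (86 left).
June has 30 days (56 left).
July has 31 days (25 left).
25 days into August → August 25, 2059.

August 25, 2059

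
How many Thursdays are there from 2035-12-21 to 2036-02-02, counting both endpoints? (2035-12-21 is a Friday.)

2035-12-21 is a Friday; the first Thursday on or after it is 2035-12-27 (6 days later).
From 2035-12-27 to 2036-02-02: 4 + 31 + 2 = 37 days (rest of December, January, February).
37 ÷ 7 = 5 full weeks with remainder 2, so 5 more Thursdays after the first → 6.

6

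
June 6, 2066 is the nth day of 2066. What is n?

157

Days in months before June: 31 + 28 + 31 + 30 + 31 = 151.
Plus 6 days into June → day 157.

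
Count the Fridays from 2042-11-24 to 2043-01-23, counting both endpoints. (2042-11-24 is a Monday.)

2042-11-24 is a Monday; the first Friday on or after it is 2042-11-28 (4 days later).
From 2042-11-28 to 2043-01-23: 2 + 31 + 23 = 56 days (rest of November, December, January).
56 ÷ 7 = 8 full weeks with remainder 0, so 8 more Fridays after the first → 9.

9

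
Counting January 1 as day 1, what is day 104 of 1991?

January has 31 days (104 − 31 = 73 remain).
February has 28 days (73 − 28 = 45 remain).
March has 31 days (45 − 31 = 14 remain).
14 into April → April 14.

14 April 1991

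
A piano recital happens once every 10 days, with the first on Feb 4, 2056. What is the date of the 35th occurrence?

Jan 9, 2057

The 35th occurrence is 34 intervals after the first: 34 × 10 = 340 days after Feb 4, 2056.
Feb has 29 days — 25 days to the end of Feb leaves 315.
Mar has 31 days (284 left).
Apr has 30 days (254 left).
May has 31 days (223 left).
Jun has 30 days (193 left).
Jul has 31 days (162 left).
Aug has 31 days (131 left).
Sep has 30 days (101 left).
Oct has 31 days (70 left).
Nov has 30 days (40 left).
Dec has 31 days (9 left).
9 days into Jan → Jan 9, 2057.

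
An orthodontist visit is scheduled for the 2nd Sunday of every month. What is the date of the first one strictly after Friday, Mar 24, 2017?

Apr 9, 2017

Mar 2017 starts on a Wednesday; its first Sunday is the 5th, so the 2nd Sunday is the 12th — Mar 12, 2017.
That is not after Mar 24, 2017, so look at Apr 2017.
Apr 2017 starts on a Saturday; its first Sunday is the 2nd, so the 2nd Sunday is the 9th — Apr 9, 2017.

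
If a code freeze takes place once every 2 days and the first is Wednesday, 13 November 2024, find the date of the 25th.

31 December 2024

The 25th occurrence is 24 intervals after the first: 24 × 2 = 48 days after 13 November 2024.
November has 30 days — 17 days to the end of November leaves 31.
31 days into December → 31 December 2024.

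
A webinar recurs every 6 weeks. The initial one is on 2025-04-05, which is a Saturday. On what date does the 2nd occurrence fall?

2025-05-17

The 2nd occurrence is 1 interval after the first: 1 × 42 = 42 days after 2025-04-05.
April has 30 days — 25 days to the end of April leaves 17.
17 days into May → 2025-05-17.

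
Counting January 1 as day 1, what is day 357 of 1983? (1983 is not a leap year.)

December 23, 1983

January has 31 days (357 − 31 = 326 remain).
February has 28 days (326 − 28 = 298 remain).
March has 31 days (298 − 31 = 267 remain).
April has 30 days (267 − 30 = 237 remain).
May has 31 days (237 − 31 = 206 remain).
June has 30 days (206 − 30 = 176 remain).
July has 31 days (176 − 31 = 145 remain).
August has 31 days (145 − 31 = 114 remain).
September has 30 days (114 − 30 = 84 remain).
October has 31 days (84 − 31 = 53 remain).
November has 30 days (53 − 30 = 23 remain).
23 into December → December 23.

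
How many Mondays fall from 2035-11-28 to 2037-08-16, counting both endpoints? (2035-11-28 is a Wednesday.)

2035-11-28 is a Wednesday; the first Monday on or after it is 2035-12-03 (5 days later).
From 2035-12-03 to 2037-08-16: 28 + 366 + 228 = 622 days (rest of 2035, 2036, to 2037-08-16 in 2037).
622 ÷ 7 = 88 full weeks with remainder 6, so 88 more Mondays after the first → 89.

89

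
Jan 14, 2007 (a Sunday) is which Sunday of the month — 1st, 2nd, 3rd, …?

Day 14 falls in week ⌈14/7⌉ of the month.
Days 1–7 hold the 1st Sunday, 8–14 the 2nd, 15–21 the 3rd, 22–28 the 4th, 29–31 the 5th.
14 is in the range for the 2nd.

2nd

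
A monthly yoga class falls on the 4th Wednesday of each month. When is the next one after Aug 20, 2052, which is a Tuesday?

Aug 28, 2052

Aug 2052 starts on a Thursday; its first Wednesday is the 7th, so the 4th Wednesday is the 28th — Aug 28, 2052.
Aug 28, 2052 is after Aug 20, 2052, so that is the next one.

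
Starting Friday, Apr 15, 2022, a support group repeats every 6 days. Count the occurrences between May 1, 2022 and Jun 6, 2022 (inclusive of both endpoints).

Occurrences land 6·i days after Apr 15, 2022 for i = 0, 1, 2, …
May 1, 2022 is 16 days after the start; 16 ÷ 6 = 2 remainder 4; since the remainder is 4, round up to i = 3. First occurrence in the window: #4 on May 3, 2022 (3×6 = 18 days in).
Jun 6, 2022 is 52 days after the start; 52 ÷ 6 = 8 remainder 4. Last occurrence in the window: #9 on Jun 2, 2022.
Occurrences #4 through #9: 6 in total.

6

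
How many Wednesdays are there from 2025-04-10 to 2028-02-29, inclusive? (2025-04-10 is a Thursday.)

150

2025-04-10 is a Thursday; the first Wednesday on or after it is 2025-04-16 (6 days later).
From 2025-04-16 to 2028-02-29: 259 + 365 + 365 + 60 = 1049 days (rest of 2025, 2026, 2027, to 2028-02-29 in 2028).
1049 ÷ 7 = 149 full weeks with remainder 6, so 149 more Wednesdays after the first → 150.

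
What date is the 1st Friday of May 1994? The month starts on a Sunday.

1994-05-06

May 1994 begins on a Sunday, so the first Friday is May 6 (5 days later).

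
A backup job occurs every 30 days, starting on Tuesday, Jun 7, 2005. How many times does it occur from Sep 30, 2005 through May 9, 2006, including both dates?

8

Occurrences land 30·i days after Jun 7, 2005 for i = 0, 1, 2, …
Sep 30, 2005 is 115 days after the start; 115 ÷ 30 = 3 remainder 25; since the remainder is 25, round up to i = 4. First occurrence in the window: #5 on Oct 5, 2005 (4×30 = 120 days in).
May 9, 2006 is 336 days after the start; 336 ÷ 30 = 11 remainder 6. Last occurrence in the window: #12 on May 3, 2006.
Occurrences #5 through #12: 8 in total.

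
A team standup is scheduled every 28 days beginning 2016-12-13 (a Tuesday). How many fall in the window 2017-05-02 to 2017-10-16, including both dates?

Occurrences land 28·i days after 2016-12-13 for i = 0, 1, 2, …
2017-05-02 is 140 days after the start; 140 ÷ 28 = 5 remainder 0. First occurrence in the window: #6 on 2017-05-02 (5×28 = 140 days in).
2017-10-16 is 307 days after the start; 307 ÷ 28 = 10 remainder 27. Last occurrence in the window: #11 on 2017-09-19.
Occurrences #6 through #11: 6 in total.

6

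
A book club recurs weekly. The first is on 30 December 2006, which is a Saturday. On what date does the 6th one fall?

3 February 2007

The 6th occurrence is 5 intervals after the first: 5 × 7 = 35 days after 30 December 2006.
December has 31 days — 1 day to the end of December leaves 34.
January has 31 days (3 left).
3 days into February → 3 February 2007.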